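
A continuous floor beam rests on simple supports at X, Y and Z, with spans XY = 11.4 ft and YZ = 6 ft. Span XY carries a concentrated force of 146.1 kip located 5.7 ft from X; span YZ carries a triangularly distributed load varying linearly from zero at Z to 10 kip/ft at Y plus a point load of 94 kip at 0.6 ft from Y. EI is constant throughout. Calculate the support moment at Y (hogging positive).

M_Y = 229.5 kip·ft

Insert a hinge at Y; M_Y is the redundant, and each span becomes simply supported.
Discontinuity in slope at Y on the released structure — sum the simple-span end rotations:
  span XY: point load 146.1 at a = 5.7: Pab(L + a)/(6LEI) = 1187/EI
  span YZ: triangular load, peak 10: w₀L³/(45EI) = 48/EI
  span YZ: point load 94 at a = 0.6: Pab(L + b)/(6LEI) = 96.44/EI
  relative rotation θ_0 = (1187 + 144.4)/EI = 1331/EI
A unit hogging moment at Y produces rotation L₁/(3EI) + L₂/(3EI) = 5.8/EI.
Slope continuity at Y: θ_0 = M_Y·5.8/EI, so M_Y = 1331/5.8 = 229.5 kip·ft (hogging).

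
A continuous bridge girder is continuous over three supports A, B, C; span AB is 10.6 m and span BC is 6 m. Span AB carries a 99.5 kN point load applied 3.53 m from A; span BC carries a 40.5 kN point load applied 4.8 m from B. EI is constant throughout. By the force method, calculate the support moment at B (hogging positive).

M_B = 108.1 kN·m

Insert a hinge at B; M_B is the redundant, and each span becomes simply supported.
Rotations at B on the released spans (each span's end-slope, ×1/EI):
  span AB: point load 99.5 at a = 3.53: Pab(L + a)/(6LEI) = 551.7/EI
  span BC: point load 40.5 at a = 4.8: Pab(L + b)/(6LEI) = 46.66/EI
  relative rotation θ_0 = (551.7 + 46.66)/EI = 598.4/EI
A unit hogging moment at B produces rotation L₁/(3EI) + L₂/(3EI) = 5.533/EI.
Compatibility: M_B·(L₁+L₂)/(3EI) = θ_0, giving M_B = 108.1 kN·m (hogging).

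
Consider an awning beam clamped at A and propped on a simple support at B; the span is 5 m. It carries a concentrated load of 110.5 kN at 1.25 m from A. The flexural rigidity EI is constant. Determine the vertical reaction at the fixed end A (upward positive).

R_A = 101 kN

Choose R_B as the redundant. The primary structure is the cantilever fixed at A.
Downward deflection at the released point B due to the loads:
  point load 110.5 at a = 1.25: Pa²(3L − a)/(6EI) = 395.7/EI
Tip deflection under a unit load at B: L³/(3EI) = 41.67/EI.
Compatibility at B: δ_0 − R_B·δ_{BB} = 0, so R_B = 395.7/41.67 = 9.496 kN.
Vertical equilibrium: R_A = ΣP − R_B = 110.5 − 9.496 = 101 kN.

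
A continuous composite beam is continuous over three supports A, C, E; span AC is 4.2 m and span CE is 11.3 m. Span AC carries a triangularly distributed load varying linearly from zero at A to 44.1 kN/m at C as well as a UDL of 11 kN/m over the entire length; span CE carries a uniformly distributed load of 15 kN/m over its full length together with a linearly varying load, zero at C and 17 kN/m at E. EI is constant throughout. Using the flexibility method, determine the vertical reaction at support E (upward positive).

Insert a hinge at C; M_C is the redundant, and each span becomes simply supported.
End slopes at the hinge C, treating each span as simply supported:
  span AC: triangular load, peak 44.1: w₀L³/(45EI) = 72.61/EI
  span AC: UDL 11: wL³/(24EI) = 33.96/EI
  span CE: UDL 15: wL³/(24EI) = 901.8/EI
  span CE: triangular load, peak 17: 7w₀L³/(360EI) = 477/EI
  relative rotation θ_0 = (106.6 + 1379)/EI = 1485/EI
A unit hogging moment at C produces rotation L₁/(3EI) + L₂/(3EI) = 5.167/EI.
Slope continuity at C: θ_0 = M_C·5.167/EI, so M_C = 1485/5.167 = 287.5 kN·m (hogging).
Span CE, ΣM about E: R_C^{CE}·11.3 = 1319 + 287.5, so R_C^{CE} = 142.2 kN and R_E = 265.6 − 142.2 = 123.3 kN.

R_E = 123.3 kN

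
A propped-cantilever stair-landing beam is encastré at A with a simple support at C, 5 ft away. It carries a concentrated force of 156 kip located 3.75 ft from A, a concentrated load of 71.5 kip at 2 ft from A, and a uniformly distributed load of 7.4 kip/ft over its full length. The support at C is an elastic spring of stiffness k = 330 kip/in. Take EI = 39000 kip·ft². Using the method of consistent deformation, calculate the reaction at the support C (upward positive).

R_C = 103.1 kip

Release the roller at C. Primary structure: cantilever fixed at A.
Deflection at C on the released cantilever, summing each load's contribution:
  point load 156 at a = 3.75: Pa²(3L − a)/(6EI) = 4113/EI
  point load 71.5 at a = 2: Pa²(3L − a)/(6EI) = 619.7/EI
  UDL 7.4: wL⁴/(8EI) = 578.1/EI
  δ_0 = 5311/EI
Tip deflection under a unit load at C: L³/(3EI) = 41.67/EI.
With EI = 39000 kip·ft²: δ_0 = 0.13618 ft and δ_{CC} = 0.001068 ft/kip.
Compatibility — the spring shortens by R_C/k under the reaction it provides: δ_0 − R_C·δ_{CC} = R_C/k. With 1/k = 1/(330×12) ft/kip = 0.000253 ft/kip, R_C = δ_0 / (δ_{CC} + 1/k) = 0.13618 / (0.001068 + 0.000253) = 103.1 kip.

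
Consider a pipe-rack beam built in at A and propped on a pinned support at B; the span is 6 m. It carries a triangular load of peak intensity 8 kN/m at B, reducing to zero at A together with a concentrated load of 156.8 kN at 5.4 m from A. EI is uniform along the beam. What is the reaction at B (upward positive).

R_B = 146.6 kN

Take the reaction at B as the redundant and release it; the primary structure is a cantilever fixed at A.
Primary-structure tip deflection at B by superposition:
  triangular load, peak 8 at the free end: 11w₀L⁴/(120EI) = 950.4/EI
  point load 156.8 at a = 5.4: Pa²(3L − a)/(6EI) = 9602/EI
  δ_0 = 10552/EI
Tip deflection under a unit load at B: L³/(3EI) = 72/EI.
Compatibility at B: δ_0 − R_B·δ_{BB} = 0, so R_B = 10552/72 = 146.6 kN.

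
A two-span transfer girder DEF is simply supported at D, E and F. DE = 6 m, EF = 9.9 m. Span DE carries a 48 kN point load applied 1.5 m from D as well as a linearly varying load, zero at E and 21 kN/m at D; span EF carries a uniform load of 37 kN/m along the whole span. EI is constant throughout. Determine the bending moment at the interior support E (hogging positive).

M_E = 311.6 kN·m

Take M_E as the redundant. Released structure: two simple spans DE and EF with a hinge at E.
Rotations at E on the released spans (each span's end-slope, ×1/EI):
  span DE: point load 48 at a = 1.5: Pab(L + a)/(6LEI) = 67.5/EI
  span DE: triangular load, peak 21: 7w₀L³/(360EI) = 88.2/EI
  span EF: UDL 37: wL³/(24EI) = 1496/EI
  relative rotation θ_0 = (155.7 + 1496)/EI = 1652/EI
A unit hogging moment at E produces rotation L₁/(3EI) + L₂/(3EI) = 5.3/EI.
Slope continuity at E: θ_0 = M_E·5.3/EI, so M_E = 1652/5.3 = 311.6 kN·m (hogging).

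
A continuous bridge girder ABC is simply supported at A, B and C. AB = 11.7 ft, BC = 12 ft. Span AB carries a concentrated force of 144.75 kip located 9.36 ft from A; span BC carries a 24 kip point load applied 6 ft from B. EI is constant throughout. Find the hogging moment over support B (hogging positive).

M_B = 147.7 kip·ft

Insert a hinge at B; M_B is the redundant, and each span becomes simply supported.
Discontinuity in slope at B on the released structure — sum the simple-span end rotations:
  span AB: point load 144.75 at a = 9.36: Pab(L + a)/(6LEI) = 951.1/EI
  span BC: point load 24 at a = 6: Pab(L + b)/(6LEI) = 216/EI
  relative rotation θ_0 = (951.1 + 216)/EI = 1167/EI
A unit hogging moment at B produces rotation L₁/(3EI) + L₂/(3EI) = 7.9/EI.
Slope continuity at B: θ_0 = M_B·7.9/EI, so M_B = 1167/7.9 = 147.7 kip·ft (hogging).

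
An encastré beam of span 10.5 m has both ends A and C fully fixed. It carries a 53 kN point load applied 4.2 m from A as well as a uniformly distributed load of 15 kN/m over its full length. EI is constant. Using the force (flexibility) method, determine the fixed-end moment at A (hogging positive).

Release both end moments; the primary structure is a simply-supported span AC with redundants M_A and M_C.
Simple-span end rotations at A and C under the given loads:
  at A: point load 53 at a = 4.2: Pab(L + b)/(6LEI) = 374/EI
  at C: point load 53 at a = 4.2: Pab(L + a)/(6LEI) = 327.2/EI
  at A: UDL 15: wL³/(24EI) = 723.5/EI
  at C: UDL 15: wL³/(24EI) = 723.5/EI
  θ_A0 = 1097/EI,  θ_C0 = 1051/EI
Flexibility coefficients: a unit moment at one end gives L/(3EI) there and L/(6EI) at the far end, so f₁₁ = f₂₂ = 3.5/EI and f₁₂ = f₂₁ = 1.75/EI.
Compatibility — zero rotation at each built-in end:
  3.5 M_A + 1.75 M_C = 1097
  1.75 M_A + 3.5 M_C = 1051
Solving the pair gives M_A = 217.9 kN·m and M_C = 191.2 kN·m (hogging).

M_A = 217.9 kN·m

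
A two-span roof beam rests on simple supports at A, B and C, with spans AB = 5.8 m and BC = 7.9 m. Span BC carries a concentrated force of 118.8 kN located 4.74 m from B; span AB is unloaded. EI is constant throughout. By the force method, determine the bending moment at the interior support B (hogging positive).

Release continuity at B by inserting a hinge; the redundant is the internal moment M_B. The primary structure is two simply-supported spans AB and BC.
Rotations at B on the released spans (each span's end-slope, ×1/EI):
  span BC: point load 118.8 at a = 4.74: Pab(L + b)/(6LEI) = 415.2/EI
  relative rotation θ_0 = (0 + 415.2)/EI = 415.2/EI
A unit hogging moment at B produces rotation L₁/(3EI) + L₂/(3EI) = 4.567/EI.
Compatibility: M_B·(L₁+L₂)/(3EI) = θ_0, giving M_B = 90.92 kN·m (hogging).

M_B = 90.92 kN·m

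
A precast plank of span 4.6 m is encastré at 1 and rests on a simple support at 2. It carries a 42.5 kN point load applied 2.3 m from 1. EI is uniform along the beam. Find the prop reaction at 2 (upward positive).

Choose R_2 as the redundant. The primary structure is the cantilever fixed at 1.
Free-end deflection of the primary structure under the applied loading (downward +):
  point load 42.5 at a = 2.3: Pa²(3L − a)/(6EI) = 430.9/EI
Flexibility coefficient — unit upward force at 2: δ_{22} = L³/(3EI) = 32.45/EI.
Compatibility at 2: δ_0 − R_2·δ_{22} = 0, so R_2 = 430.9/32.45 = 13.28 kN.

R_2 = 13.28 kN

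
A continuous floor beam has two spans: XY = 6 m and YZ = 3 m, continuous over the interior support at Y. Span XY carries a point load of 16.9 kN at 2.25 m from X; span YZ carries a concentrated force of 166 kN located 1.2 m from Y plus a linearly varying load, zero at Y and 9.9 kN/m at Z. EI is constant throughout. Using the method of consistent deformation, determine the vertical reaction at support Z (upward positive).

R_Z = 61.47 kN

Release continuity at Y by inserting a hinge; the redundant is the internal moment M_Y. The primary structure is two simply-supported spans XY and YZ.
Rotations at Y on the released spans (each span's end-slope, ×1/EI):
  span XY: point load 16.9 at a = 2.25: Pab(L + a)/(6LEI) = 32.68/EI
  span YZ: point load 166 at a = 1.2: Pab(L + b)/(6LEI) = 95.62/EI
  span YZ: triangular load, peak 9.9: 7w₀L³/(360EI) = 5.197/EI
  relative rotation θ_0 = (32.68 + 100.8)/EI = 133.5/EI
A unit hogging moment at Y produces rotation L₁/(3EI) + L₂/(3EI) = 3/EI.
Compatibility: M_Y·(L₁+L₂)/(3EI) = θ_0, giving M_Y = 44.5 kN·m (hogging).
Span YZ, ΣM about Z: R_Y^{YZ}·3 = 313.6 + 44.5, so R_Y^{YZ} = 119.4 kN and R_Z = 180.8 − 119.4 = 61.47 kN.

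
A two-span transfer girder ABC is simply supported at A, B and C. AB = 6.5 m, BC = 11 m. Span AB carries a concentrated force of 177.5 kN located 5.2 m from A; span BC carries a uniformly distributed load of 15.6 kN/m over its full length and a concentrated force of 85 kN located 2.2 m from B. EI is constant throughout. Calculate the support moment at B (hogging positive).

Take M_B as the redundant. Released structure: two simple spans AB and BC with a hinge at B.
End slopes at the hinge B, treating each span as simply supported:
  span AB: point load 177.5 at a = 5.2: Pab(L + a)/(6LEI) = 360/EI
  span BC: UDL 15.6: wL³/(24EI) = 865.1/EI
  span BC: point load 85 at a = 2.2: Pab(L + b)/(6LEI) = 493.7/EI
  relative rotation θ_0 = (360 + 1359)/EI = 1719/EI
A unit hogging moment at B produces rotation L₁/(3EI) + L₂/(3EI) = 5.833/EI.
Compatibility: M_B·(L₁+L₂)/(3EI) = θ_0, giving M_B = 294.7 kN·m (hogging).

M_B = 294.7 kN·m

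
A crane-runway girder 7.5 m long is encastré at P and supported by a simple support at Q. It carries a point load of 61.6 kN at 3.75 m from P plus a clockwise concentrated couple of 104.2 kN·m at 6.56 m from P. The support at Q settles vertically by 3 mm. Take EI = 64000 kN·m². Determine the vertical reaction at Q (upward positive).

Release the roller at Q. Primary structure: cantilever fixed at P.
Deflection at Q on the released cantilever, summing each load's contribution:
  point load 61.6 at a = 3.75: Pa²(3L − a)/(6EI) = 2707/EI
  clockwise couple 104.2 at a = 6.56: M₀a(2L − a)/(2EI) = 2885/EI
  δ_0 = 5592/EI
Flexibility coefficient — unit upward force at Q: δ_{QQ} = L³/(3EI) = 140.6/EI.
With EI = 64000 kN·m²: δ_0 = 0.087369 m and δ_{QQ} = 0.002197 m/kN.
Compatibility — the beam at Q must follow the support down by 0.003 m: δ_0 − R_Q·δ_{QQ} = 0.003, so R_Q = (0.087369 − 0.003)/0.002197 = 38.4 kN.

R_Q = 38.4 kN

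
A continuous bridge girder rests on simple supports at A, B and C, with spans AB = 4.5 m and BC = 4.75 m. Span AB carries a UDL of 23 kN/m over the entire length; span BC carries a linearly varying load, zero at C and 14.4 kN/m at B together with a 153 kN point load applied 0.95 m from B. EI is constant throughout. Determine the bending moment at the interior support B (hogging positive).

M_B = 93.19 kN·m

Take M_B as the redundant. Released structure: two simple spans AB and BC with a hinge at B.
Discontinuity in slope at B on the released structure — sum the simple-span end rotations:
  span AB: UDL 23: wL³/(24EI) = 87.33/EI
  span BC: triangular load, peak 14.4: w₀L³/(45EI) = 34.3/EI
  span BC: point load 153 at a = 0.95: Pab(L + b)/(6LEI) = 165.7/EI
  relative rotation θ_0 = (87.33 + 200)/EI = 287.3/EI
A unit hogging moment at B produces rotation L₁/(3EI) + L₂/(3EI) = 3.083/EI.
Compatibility: M_B·(L₁+L₂)/(3EI) = θ_0, giving M_B = 93.19 kN·m (hogging).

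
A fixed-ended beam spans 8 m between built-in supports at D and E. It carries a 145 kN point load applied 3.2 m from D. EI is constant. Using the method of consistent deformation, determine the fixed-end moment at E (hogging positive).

Take the two fixed-end moments M_D, M_E as redundants; the released structure is the simple span DE.
End rotations of the released simple span under the applied load (×1/EI):
  at D: point load 145 at a = 3.2: Pab(L + b)/(6LEI) = 593.9/EI
  at E: point load 145 at a = 3.2: Pab(L + a)/(6LEI) = 519.7/EI
  θ_D0 = 593.9/EI,  θ_E0 = 519.7/EI
Flexibility coefficients: a unit moment at one end gives L/(3EI) there and L/(6EI) at the far end, so f₁₁ = f₂₂ = 2.667/EI and f₁₂ = f₂₁ = 1.333/EI.
Compatibility — zero rotation at each built-in end:
  2.667 M_D + 1.333 M_E = 593.9
  1.333 M_D + 2.667 M_E = 519.7
Solving the pair gives M_D = 167 kN·m and M_E = 111.4 kN·m (hogging).

M_E = 111.4 kN·m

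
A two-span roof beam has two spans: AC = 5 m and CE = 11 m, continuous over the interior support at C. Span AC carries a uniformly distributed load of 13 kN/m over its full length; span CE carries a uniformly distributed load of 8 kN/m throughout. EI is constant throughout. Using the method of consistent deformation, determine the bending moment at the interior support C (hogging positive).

Release continuity at C by inserting a hinge; the redundant is the internal moment M_C. The primary structure is two simply-supported spans AC and CE.
Rotations at C on the released spans (each span's end-slope, ×1/EI):
  span AC: UDL 13: wL³/(24EI) = 67.71/EI
  span CE: UDL 8: wL³/(24EI) = 443.7/EI
  relative rotation θ_0 = (67.71 + 443.7)/EI = 511.4/EI
A unit hogging moment at C produces rotation L₁/(3EI) + L₂/(3EI) = 5.333/EI.
Slope continuity at C: θ_0 = M_C·5.333/EI, so M_C = 511.4/5.333 = 95.88 kN·m (hogging).

M_C = 95.88 kN·m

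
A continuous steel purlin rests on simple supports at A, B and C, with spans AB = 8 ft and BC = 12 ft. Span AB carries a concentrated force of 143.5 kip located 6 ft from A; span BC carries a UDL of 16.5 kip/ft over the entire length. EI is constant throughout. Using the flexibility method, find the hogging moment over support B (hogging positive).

M_B = 253.5 kip·ft

Release continuity at B by inserting a hinge; the redundant is the internal moment M_B. The primary structure is two simply-supported spans AB and BC.
Rotations at B on the released spans (each span's end-slope, ×1/EI):
  span AB: point load 143.5 at a = 6: Pab(L + a)/(6LEI) = 502.2/EI
  span BC: UDL 16.5: wL³/(24EI) = 1188/EI
  relative rotation θ_0 = (502.2 + 1188)/EI = 1690/EI
A unit hogging moment at B produces rotation L₁/(3EI) + L₂/(3EI) = 6.667/EI.
Compatibility: M_B·(L₁+L₂)/(3EI) = θ_0, giving M_B = 253.5 kip·ft (hogging).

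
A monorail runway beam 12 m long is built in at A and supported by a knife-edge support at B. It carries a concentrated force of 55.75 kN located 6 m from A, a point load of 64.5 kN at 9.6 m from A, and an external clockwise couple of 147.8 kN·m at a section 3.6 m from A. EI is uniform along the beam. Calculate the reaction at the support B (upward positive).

Choose R_B as the redundant. The primary structure is the cantilever fixed at A.
Free-end deflection of the primary structure under the applied loading (downward +):
  point load 55.75 at a = 6: Pa²(3L − a)/(6EI) = 10035/EI
  point load 64.5 at a = 9.6: Pa²(3L − a)/(6EI) = 26155/EI
  clockwise couple 147.8 at a = 3.6: M₀a(2L − a)/(2EI) = 5427/EI
  δ_0 = 41617/EI
Flexibility coefficient — unit upward force at B: δ_{BB} = L³/(3EI) = 576/EI.
Compatibility at B: δ_0 − R_B·δ_{BB} = 0, so R_B = 41617/576 = 72.25 kN.

R_B = 72.25 kN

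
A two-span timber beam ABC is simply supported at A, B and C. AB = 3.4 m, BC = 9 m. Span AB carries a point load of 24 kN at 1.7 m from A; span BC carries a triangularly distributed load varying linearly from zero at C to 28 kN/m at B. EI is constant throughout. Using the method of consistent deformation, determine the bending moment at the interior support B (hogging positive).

M_B = 113.9 kN·m

Insert a hinge at B; M_B is the redundant, and each span becomes simply supported.
Rotations at B on the released spans (each span's end-slope, ×1/EI):
  span AB: point load 24 at a = 1.7: Pab(L + a)/(6LEI) = 17.34/EI
  span BC: triangular load, peak 28: w₀L³/(45EI) = 453.6/EI
  relative rotation θ_0 = (17.34 + 453.6)/EI = 470.9/EI
A unit hogging moment at B produces rotation L₁/(3EI) + L₂/(3EI) = 4.133/EI.
Slope continuity at B: θ_0 = M_B·4.133/EI, so M_B = 470.9/4.133 = 113.9 kN·m (hogging).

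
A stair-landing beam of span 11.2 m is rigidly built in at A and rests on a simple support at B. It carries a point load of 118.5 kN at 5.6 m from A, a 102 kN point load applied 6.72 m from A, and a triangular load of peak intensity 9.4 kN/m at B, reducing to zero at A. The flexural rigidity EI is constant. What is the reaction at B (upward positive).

R_B = 110 kN

Release the roller at B. Primary structure: cantilever fixed at A.
Deflection at B on the released cantilever, summing each load's contribution:
  point load 118.5 at a = 5.6: Pa²(3L − a)/(6EI) = 17342/EI
  point load 102 at a = 6.72: Pa²(3L − a)/(6EI) = 20636/EI
  triangular load, peak 9.4 at the free end: 11w₀L⁴/(120EI) = 13558/EI
  δ_0 = 51536/EI
Flexibility coefficient — unit upward force at B: δ_{BB} = L³/(3EI) = 468.3/EI.
The prop prevents deflection at B: R_B = δ_0/δ_{BB} = 51536/468.3 = 110 kN.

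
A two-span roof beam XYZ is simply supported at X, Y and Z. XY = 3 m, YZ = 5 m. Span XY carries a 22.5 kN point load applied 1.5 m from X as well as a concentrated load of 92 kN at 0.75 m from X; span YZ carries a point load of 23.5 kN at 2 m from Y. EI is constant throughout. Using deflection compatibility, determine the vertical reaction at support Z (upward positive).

R_Z = 3.205 kN

Insert a hinge at Y; M_Y is the redundant, and each span becomes simply supported.
Rotations at Y on the released spans (each span's end-slope, ×1/EI):
  span XY: point load 22.5 at a = 1.5: Pab(L + a)/(6LEI) = 12.66/EI
  span XY: point load 92 at a = 0.75: Pab(L + a)/(6LEI) = 32.34/EI
  span YZ: point load 23.5 at a = 2: Pab(L + b)/(6LEI) = 37.6/EI
  relative rotation θ_0 = (45 + 37.6)/EI = 82.6/EI
A unit hogging moment at Y produces rotation L₁/(3EI) + L₂/(3EI) = 2.667/EI.
Compatibility: M_Y·(L₁+L₂)/(3EI) = θ_0, giving M_Y = 30.98 kN·m (hogging).
Span YZ, ΣM about Z: R_Y^{YZ}·5 = 70.5 + 30.98, so R_Y^{YZ} = 20.3 kN and R_Z = 23.5 − 20.3 = 3.205 kN.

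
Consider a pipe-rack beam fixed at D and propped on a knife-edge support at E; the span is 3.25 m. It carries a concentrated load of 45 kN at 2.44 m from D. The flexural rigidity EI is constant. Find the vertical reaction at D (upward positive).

R_D = 16.47 kN

Release the roller at E. Primary structure: cantilever fixed at D.
Free-end deflection of the primary structure under the applied loading (downward +):
  point load 45 at a = 2.44: Pa²(3L − a)/(6EI) = 326.4/EI
Flexibility coefficient — unit upward force at E: δ_{EE} = L³/(3EI) = 11.44/EI.
The prop prevents deflection at E: R_E = δ_0/δ_{EE} = 326.4/11.44 = 28.53 kN.
Vertical equilibrium: R_D = ΣP − R_E = 45 − 28.53 = 16.47 kN.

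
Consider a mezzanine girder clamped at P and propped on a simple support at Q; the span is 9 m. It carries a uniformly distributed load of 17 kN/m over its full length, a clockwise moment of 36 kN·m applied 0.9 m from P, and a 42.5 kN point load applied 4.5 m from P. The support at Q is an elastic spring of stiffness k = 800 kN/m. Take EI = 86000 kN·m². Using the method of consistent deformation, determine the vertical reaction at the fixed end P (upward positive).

R_P = 145.7 kN

Choose R_Q as the redundant. The primary structure is the cantilever fixed at P.
Deflection at Q on the released cantilever, summing each load's contribution:
  UDL 17: wL⁴/(8EI) = 13942/EI
  clockwise couple 36 at a = 0.9: M₀a(2L − a)/(2EI) = 277/EI
  point load 42.5 at a = 4.5: Pa²(3L − a)/(6EI) = 3227/EI
  δ_0 = 17446/EI
Tip deflection under a unit load at Q: L³/(3EI) = 243/EI.
With EI = 86000 kN·m²: δ_0 = 0.20287 m and δ_{QQ} = 0.002826 m/kN.
Compatibility — the spring shortens by R_Q/k under the reaction it provides: δ_0 − R_Q·δ_{QQ} = R_Q/k. With 1/k = 0.00125 m/kN, R_Q = δ_0 / (δ_{QQ} + 1/k) = 0.20287 / (0.002826 + 0.00125) = 49.78 kN.
Vertical equilibrium: R_P = ΣP − R_Q = 195.5 − 49.78 = 145.7 kN.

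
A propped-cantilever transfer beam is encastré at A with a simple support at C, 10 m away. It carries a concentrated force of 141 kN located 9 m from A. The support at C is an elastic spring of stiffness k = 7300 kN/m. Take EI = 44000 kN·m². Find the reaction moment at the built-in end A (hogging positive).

M_A = 91.09 kN·m

Release the roller at C. Primary structure: cantilever fixed at A.
Primary-structure tip deflection at C by superposition:
  point load 141 at a = 9: Pa²(3L − a)/(6EI) = 39974/EI
Tip deflection under a unit load at C: L³/(3EI) = 333.3/EI.
With EI = 44000 kN·m²: δ_0 = 0.90849 m and δ_{CC} = 0.007576 m/kN.
Compatibility — the spring shortens by R_C/k under the reaction it provides: δ_0 − R_C·δ_{CC} = R_C/k. With 1/k = 0.000137 m/kN, R_C = δ_0 / (δ_{CC} + 1/k) = 0.90849 / (0.007576 + 0.000137) = 117.8 kN.
Moment equilibrium about A: M_A = Σ(load moments about A) − R_C·L = 1269 − 117.8×10 = 91.09 kN·m.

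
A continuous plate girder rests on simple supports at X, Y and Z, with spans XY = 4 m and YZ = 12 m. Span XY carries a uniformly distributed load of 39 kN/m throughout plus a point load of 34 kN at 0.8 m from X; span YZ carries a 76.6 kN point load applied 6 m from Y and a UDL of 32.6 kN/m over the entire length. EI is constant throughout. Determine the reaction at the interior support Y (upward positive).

Release continuity at Y by inserting a hinge; the redundant is the internal moment M_Y. The primary structure is two simply-supported spans XY and YZ.
Rotations at Y on the released spans (each span's end-slope, ×1/EI):
  span XY: UDL 39: wL³/(24EI) = 104/EI
  span XY: point load 34 at a = 0.8: Pab(L + a)/(6LEI) = 17.41/EI
  span YZ: point load 76.6 at a = 6: Pab(L + b)/(6LEI) = 689.4/EI
  span YZ: UDL 32.6: wL³/(24EI) = 2347/EI
  relative rotation θ_0 = (121.4 + 3037)/EI = 3158/EI
A unit hogging moment at Y produces rotation L₁/(3EI) + L₂/(3EI) = 5.333/EI.
Slope continuity at Y: θ_0 = M_Y·5.333/EI, so M_Y = 3158/5.333 = 592.1 kN·m (hogging).
Span XY, ΣM about X with M_Y applied at Y: R_Y^{XY}·4 = 339.2 + 592.1, so R_Y^{XY} = 232.8 kN and R_X = 190 − 232.8 = -42.83 kN.
Span YZ, ΣM about Z: R_Y^{YZ}·12 = 2807 + 592.1, so R_Y^{YZ} = 283.2 kN and R_Z = 467.8 − 283.2 = 184.6 kN.
R_Y = 232.8 + 283.2 = 516.1 kN.

R_Y = 516.1 kN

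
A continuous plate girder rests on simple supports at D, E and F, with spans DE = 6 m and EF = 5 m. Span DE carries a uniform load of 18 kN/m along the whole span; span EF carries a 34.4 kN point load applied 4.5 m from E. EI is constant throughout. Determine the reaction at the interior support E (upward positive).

Take M_E as the redundant. Released structure: two simple spans DE and EF with a hinge at E.
Discontinuity in slope at E on the released structure — sum the simple-span end rotations:
  span DE: UDL 18: wL³/(24EI) = 162/EI
  span EF: point load 34.4 at a = 4.5: Pab(L + b)/(6LEI) = 14.19/EI
  relative rotation θ_0 = (162 + 14.19)/EI = 176.2/EI
A unit hogging moment at E produces rotation L₁/(3EI) + L₂/(3EI) = 3.667/EI.
Slope continuity at E: θ_0 = M_E·3.667/EI, so M_E = 176.2/3.667 = 48.05 kN·m (hogging).
Span DE, ΣM about D with M_E applied at E: R_E^{DE}·6 = 324 + 48.05, so R_E^{DE} = 62.01 kN and R_D = 108 − 62.01 = 45.99 kN.
Span EF, ΣM about F: R_E^{EF}·5 = 17.2 + 48.05, so R_E^{EF} = 13.05 kN and R_F = 34.4 − 13.05 = 21.35 kN.
R_E = 62.01 + 13.05 = 75.06 kN.

R_E = 75.06 kN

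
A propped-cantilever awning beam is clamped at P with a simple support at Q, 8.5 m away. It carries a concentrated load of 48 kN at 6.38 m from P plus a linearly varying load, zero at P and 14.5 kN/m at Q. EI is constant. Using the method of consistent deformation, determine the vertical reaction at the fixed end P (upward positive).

Take the reaction at Q as the redundant and release it; the primary structure is a cantilever fixed at P.
Free-end deflection of the primary structure under the applied loading (downward +):
  point load 48 at a = 6.38: Pa²(3L − a)/(6EI) = 6226/EI
  triangular load, peak 14.5 at the free end: 11w₀L⁴/(120EI) = 6938/EI
  δ_0 = 13164/EI
Flexibility coefficient — unit upward force at Q: δ_{QQ} = L³/(3EI) = 204.7/EI.
The prop prevents deflection at Q: R_Q = δ_0/δ_{QQ} = 13164/204.7 = 64.31 kN.
Vertical equilibrium: R_P = ΣP − R_Q = 109.6 − 64.31 = 45.32 kN.

R_P = 45.32 kN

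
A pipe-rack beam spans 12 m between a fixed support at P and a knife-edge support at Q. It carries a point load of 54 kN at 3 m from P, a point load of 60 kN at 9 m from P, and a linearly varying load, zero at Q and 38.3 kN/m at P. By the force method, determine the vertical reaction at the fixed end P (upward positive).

R_P = 255.2 kN

Take the reaction at Q as the redundant and release it; the primary structure is a cantilever fixed at P.
Downward deflection at the released point Q due to the loads:
  point load 54 at a = 3: Pa²(3L − a)/(6EI) = 2673/EI
  point load 60 at a = 9: Pa²(3L − a)/(6EI) = 21870/EI
  triangular load, peak 38.3 at the fixed end: w₀L⁴/(30EI) = 26473/EI
  δ_0 = 51016/EI
Flexibility coefficient — unit upward force at Q: δ_{QQ} = L³/(3EI) = 576/EI.
The prop prevents deflection at Q: R_Q = δ_0/δ_{QQ} = 51016/576 = 88.57 kN.
Vertical equilibrium: R_P = ΣP − R_Q = 343.8 − 88.57 = 255.2 kN.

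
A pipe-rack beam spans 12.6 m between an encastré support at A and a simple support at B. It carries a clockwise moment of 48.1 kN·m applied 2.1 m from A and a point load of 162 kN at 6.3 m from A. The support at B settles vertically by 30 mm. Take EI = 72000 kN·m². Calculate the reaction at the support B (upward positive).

R_B = 49.14 kN

Remove the prop at B; the released (primary) structure is a cantilever built in at A.
Primary-structure tip deflection at B by superposition:
  clockwise couple 48.1 at a = 2.1: M₀a(2L − a)/(2EI) = 1167/EI
  point load 162 at a = 6.3: Pa²(3L − a)/(6EI) = 33756/EI
  δ_0 = 34923/EI
Tip deflection under a unit load at B: L³/(3EI) = 666.8/EI.
With EI = 72000 kN·m²: δ_0 = 0.48504 m and δ_{BB} = 0.009261 m/kN.
Compatibility — the beam at B must follow the support down by 0.03 m: δ_0 − R_B·δ_{BB} = 0.03, so R_B = (0.48504 − 0.03)/0.009261 = 49.14 kN.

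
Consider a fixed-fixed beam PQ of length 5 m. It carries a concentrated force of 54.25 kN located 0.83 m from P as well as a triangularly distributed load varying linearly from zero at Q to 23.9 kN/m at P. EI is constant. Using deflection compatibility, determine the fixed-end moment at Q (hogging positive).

Release both end moments; the primary structure is a simply-supported span PQ with redundants M_P and M_Q.
End rotations of the released simple span under the applied load (×1/EI):
  at P: point load 54.25 at a = 0.83: Pab(L + b)/(6LEI) = 57.39/EI
  at Q: point load 54.25 at a = 0.83: Pab(L + a)/(6LEI) = 36.49/EI
  at P: triangular load, peak 23.9: w₀L³/(45EI) = 66.39/EI
  at Q: triangular load, peak 23.9: 7w₀L³/(360EI) = 58.09/EI
  θ_P0 = 123.8/EI,  θ_Q0 = 94.58/EI
Flexibility coefficients: a unit moment at one end gives L/(3EI) there and L/(6EI) at the far end, so f₁₁ = f₂₂ = 1.667/EI and f₁₂ = f₂₁ = 0.8333/EI.
Compatibility — zero rotation at each built-in end:
  1.667 M_P + 0.8333 M_Q = 123.8
  0.8333 M_P + 1.667 M_Q = 94.58
Solving the pair gives M_P = 61.19 kN·m and M_Q = 26.15 kN·m (hogging).

M_Q = 26.15 kN·m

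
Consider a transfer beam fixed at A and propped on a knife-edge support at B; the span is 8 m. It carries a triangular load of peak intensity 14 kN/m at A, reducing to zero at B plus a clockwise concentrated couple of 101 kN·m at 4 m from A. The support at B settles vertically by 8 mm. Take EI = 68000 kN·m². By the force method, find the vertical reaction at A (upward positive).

R_A = 33.78 kN

Take the reaction at B as the redundant and release it; the primary structure is a cantilever fixed at A.
Free-end deflection of the primary structure under the applied loading (downward +):
  triangular load, peak 14 at the fixed end: w₀L⁴/(30EI) = 1911/EI
  clockwise couple 101 at a = 4: M₀a(2L − a)/(2EI) = 2424/EI
  δ_0 = 4335/EI
Tip deflection under a unit load at B: L³/(3EI) = 170.7/EI.
With EI = 68000 kN·m²: δ_0 = 0.063757 m and δ_{BB} = 0.00251 m/kN.
Compatibility — the beam at B must follow the support down by 0.008 m: δ_0 − R_B·δ_{BB} = 0.008, so R_B = (0.063757 − 0.008)/0.00251 = 22.22 kN.
Vertical equilibrium: R_A = ΣP − R_B = 56 − 22.22 = 33.78 kN.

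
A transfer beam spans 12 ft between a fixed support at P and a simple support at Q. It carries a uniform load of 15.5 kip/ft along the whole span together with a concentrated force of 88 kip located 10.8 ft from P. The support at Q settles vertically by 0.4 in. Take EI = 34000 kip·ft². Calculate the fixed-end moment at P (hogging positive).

Remove the prop at Q; the released (primary) structure is a cantilever built in at P.
Primary-structure tip deflection at Q by superposition:
  UDL 15.5: wL⁴/(8EI) = 40176/EI
  point load 88 at a = 10.8: Pa²(3L − a)/(6EI) = 43110/EI
  δ_0 = 83286/EI
Flexibility coefficient — unit upward force at Q: δ_{QQ} = L³/(3EI) = 576/EI.
With EI = 34000 kip·ft²: δ_0 = 2.4496 ft and δ_{QQ} = 0.016941 ft/kip.
Compatibility — the beam at Q must follow the support down by 0.03333 ft: δ_0 − R_Q·δ_{QQ} = 0.03333, so R_Q = (2.4496 − 0.03333)/0.016941 = 142.6 kip.
Moment equilibrium about P: M_P = Σ(load moments about P) − R_Q·L = 2066 − 142.6×12 = 354.9 kip·ft.

M_P = 354.9 kip·ft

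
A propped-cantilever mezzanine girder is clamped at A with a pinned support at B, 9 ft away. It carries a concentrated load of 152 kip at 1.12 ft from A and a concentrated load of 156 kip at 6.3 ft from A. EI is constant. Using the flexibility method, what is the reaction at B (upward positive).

R_B = 91.29 kip

Choose R_B as the redundant. The primary structure is the cantilever fixed at A.
Deflection at B on the released cantilever, summing each load's contribution:
  point load 152 at a = 1.12: Pa²(3L − a)/(6EI) = 822.4/EI
  point load 156 at a = 6.3: Pa²(3L − a)/(6EI) = 21361/EI
  δ_0 = 22184/EI
Flexibility coefficient — unit upward force at B: δ_{BB} = L³/(3EI) = 243/EI.
Compatibility at B: δ_0 − R_B·δ_{BB} = 0, so R_B = 22184/243 = 91.29 kip.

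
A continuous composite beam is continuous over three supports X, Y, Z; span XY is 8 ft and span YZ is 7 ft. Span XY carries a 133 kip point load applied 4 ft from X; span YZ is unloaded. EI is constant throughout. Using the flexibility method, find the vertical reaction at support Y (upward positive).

Take M_Y as the redundant. Released structure: two simple spans XY and YZ with a hinge at Y.
Discontinuity in slope at Y on the released structure — sum the simple-span end rotations:
  span XY: point load 133 at a = 4: Pab(L + a)/(6LEI) = 532/EI
  relative rotation θ_0 = (532 + 0)/EI = 532/EI
A unit hogging moment at Y produces rotation L₁/(3EI) + L₂/(3EI) = 5/EI.
Compatibility: M_Y·(L₁+L₂)/(3EI) = θ_0, giving M_Y = 106.4 kip·ft (hogging).
Span XY, ΣM about X with M_Y applied at Y: R_Y^{XY}·8 = 532 + 106.4, so R_Y^{XY} = 79.8 kip and R_X = 133 − 79.8 = 53.2 kip.
Span YZ, ΣM about Z: R_Y^{YZ}·7 = 0 + 106.4, so R_Y^{YZ} = 15.2 kip and R_Z = 0 − 15.2 = -15.2 kip.
R_Y = 79.8 + 15.2 = 95 kip.

R_Y = 95 kip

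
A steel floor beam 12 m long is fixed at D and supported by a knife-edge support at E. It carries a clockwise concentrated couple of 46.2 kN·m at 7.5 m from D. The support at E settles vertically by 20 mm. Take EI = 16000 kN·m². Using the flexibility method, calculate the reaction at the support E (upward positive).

Release the roller at E. Primary structure: cantilever fixed at D.
Free-end deflection of the primary structure under the applied loading (downward +):
  clockwise couple 46.2 at a = 7.5: M₀a(2L − a)/(2EI) = 2859/EI
Tip deflection under a unit load at E: L³/(3EI) = 576/EI.
With EI = 16000 kN·m²: δ_0 = 0.17866 m and δ_{EE} = 0.036 m/kN.
Compatibility — the beam at E must follow the support down by 0.02 m: δ_0 − R_E·δ_{EE} = 0.02, so R_E = (0.17866 − 0.02)/0.036 = 4.407 kN.

R_E = 4.407 kN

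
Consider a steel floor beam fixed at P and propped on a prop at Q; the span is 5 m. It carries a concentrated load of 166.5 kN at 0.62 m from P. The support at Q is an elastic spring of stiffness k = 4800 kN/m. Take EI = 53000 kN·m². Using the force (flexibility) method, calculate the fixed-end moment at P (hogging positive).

M_P = 88.68 kN·m

Take the reaction at Q as the redundant and release it; the primary structure is a cantilever fixed at P.
Deflection at Q on the released cantilever, summing each load's contribution:
  point load 166.5 at a = 0.62: Pa²(3L − a)/(6EI) = 153.4/EI
Flexibility coefficient — unit upward force at Q: δ_{QQ} = L³/(3EI) = 41.67/EI.
With EI = 53000 kN·m²: δ_0 = 0.002894 m and δ_{QQ} = 0.000786 m/kN.
Compatibility — the spring shortens by R_Q/k under the reaction it provides: δ_0 − R_Q·δ_{QQ} = R_Q/k. With 1/k = 0.000208 m/kN, R_Q = δ_0 / (δ_{QQ} + 1/k) = 0.002894 / (0.000786 + 0.000208) = 2.91 kN.
Moment equilibrium about P: M_P = Σ(load moments about P) − R_Q·L = 103.2 − 2.91×5 = 88.68 kN·m.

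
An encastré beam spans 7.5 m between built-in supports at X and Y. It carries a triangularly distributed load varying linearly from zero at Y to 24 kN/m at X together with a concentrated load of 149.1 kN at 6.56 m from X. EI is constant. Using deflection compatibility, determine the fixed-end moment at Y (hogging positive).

M_Y = 152.2 kN·m

Release both end moments; the primary structure is a simply-supported span XY with redundants M_X and M_Y.
End rotations of the released simple span under the applied load (×1/EI):
  at X: triangular load, peak 24: w₀L³/(45EI) = 225/EI
  at Y: triangular load, peak 24: 7w₀L³/(360EI) = 196.9/EI
  at X: point load 149.1 at a = 6.56: Pab(L + b)/(6LEI) = 172.4/EI
  at Y: point load 149.1 at a = 6.56: Pab(L + a)/(6LEI) = 287.3/EI
  θ_X0 = 397.4/EI,  θ_Y0 = 484.1/EI
Flexibility coefficients: a unit moment at one end gives L/(3EI) there and L/(6EI) at the far end, so f₁₁ = f₂₂ = 2.5/EI and f₁₂ = f₂₁ = 1.25/EI.
Compatibility — zero rotation at each built-in end:
  2.5 M_X + 1.25 M_Y = 397.4
  1.25 M_X + 2.5 M_Y = 484.1
Solving the pair gives M_X = 82.86 kN·m and M_Y = 152.2 kN·m (hogging).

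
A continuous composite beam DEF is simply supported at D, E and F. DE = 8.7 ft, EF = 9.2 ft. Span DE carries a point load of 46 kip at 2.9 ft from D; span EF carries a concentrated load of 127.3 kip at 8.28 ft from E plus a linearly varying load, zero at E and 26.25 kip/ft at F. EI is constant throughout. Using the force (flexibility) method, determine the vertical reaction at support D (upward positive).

R_D = 16.27 kip

Insert a hinge at E; M_E is the redundant, and each span becomes simply supported.
Rotations at E on the released spans (each span's end-slope, ×1/EI):
  span DE: point load 46 at a = 2.9: Pab(L + a)/(6LEI) = 171.9/EI
  span EF: point load 127.3 at a = 8.28: Pab(L + b)/(6LEI) = 177.8/EI
  span EF: triangular load, peak 26.25: 7w₀L³/(360EI) = 397.5/EI
  relative rotation θ_0 = (171.9 + 575.2)/EI = 747.2/EI
A unit hogging moment at E produces rotation L₁/(3EI) + L₂/(3EI) = 5.967/EI.
Slope continuity at E: θ_0 = M_E·5.967/EI, so M_E = 747.2/5.967 = 125.2 kip·ft (hogging).
Span DE, ΣM about D with M_E applied at E: R_E^{DE}·8.7 = 133.4 + 125.2, so R_E^{DE} = 29.73 kip and R_D = 46 − 29.73 = 16.27 kip.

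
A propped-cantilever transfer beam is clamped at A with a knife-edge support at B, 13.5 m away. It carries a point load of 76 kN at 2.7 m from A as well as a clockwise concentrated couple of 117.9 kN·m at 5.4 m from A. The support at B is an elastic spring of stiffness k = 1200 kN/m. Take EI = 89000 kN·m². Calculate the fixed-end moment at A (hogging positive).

M_A = 166.6 kN·m

Choose R_B as the redundant. The primary structure is the cantilever fixed at A.
Downward deflection at the released point B due to the loads:
  point load 76 at a = 2.7: Pa²(3L − a)/(6EI) = 3490/EI
  clockwise couple 117.9 at a = 5.4: M₀a(2L − a)/(2EI) = 6876/EI
  δ_0 = 10366/EI
Flexibility coefficient — unit upward force at B: δ_{BB} = L³/(3EI) = 820.1/EI.
With EI = 89000 kN·m²: δ_0 = 0.11648 m and δ_{BB} = 0.009215 m/kN.
Compatibility — the spring shortens by R_B/k under the reaction it provides: δ_0 − R_B·δ_{BB} = R_B/k. With 1/k = 0.000833 m/kN, R_B = δ_0 / (δ_{BB} + 1/k) = 0.11648 / (0.009215 + 0.000833) = 11.59 kN.
Moment equilibrium about A: M_A = Σ(load moments about A) − R_B·L = 323.1 − 11.59×13.5 = 166.6 kN·m.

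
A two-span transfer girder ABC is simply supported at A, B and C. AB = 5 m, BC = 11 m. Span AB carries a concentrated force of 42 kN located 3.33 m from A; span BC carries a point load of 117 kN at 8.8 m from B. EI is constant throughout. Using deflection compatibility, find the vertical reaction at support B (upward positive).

Insert a hinge at B; M_B is the redundant, and each span becomes simply supported.
End slopes at the hinge B, treating each span as simply supported:
  span AB: point load 42 at a = 3.33: Pab(L + a)/(6LEI) = 64.85/EI
  span BC: point load 117 at a = 8.8: Pab(L + b)/(6LEI) = 453/EI
  relative rotation θ_0 = (64.85 + 453)/EI = 517.9/EI
A unit hogging moment at B produces rotation L₁/(3EI) + L₂/(3EI) = 5.333/EI.
Compatibility: M_B·(L₁+L₂)/(3EI) = θ_0, giving M_B = 97.1 kN·m (hogging).
Span AB, ΣM about A with M_B applied at B: R_B^{AB}·5 = 139.9 + 97.1, so R_B^{AB} = 47.39 kN and R_A = 42 − 47.39 = -5.392 kN.
Span BC, ΣM about C: R_B^{BC}·11 = 257.4 + 97.1, so R_B^{BC} = 32.23 kN and R_C = 117 − 32.23 = 84.77 kN.
R_B = 47.39 + 32.23 = 79.62 kN.

R_B = 79.62 kN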